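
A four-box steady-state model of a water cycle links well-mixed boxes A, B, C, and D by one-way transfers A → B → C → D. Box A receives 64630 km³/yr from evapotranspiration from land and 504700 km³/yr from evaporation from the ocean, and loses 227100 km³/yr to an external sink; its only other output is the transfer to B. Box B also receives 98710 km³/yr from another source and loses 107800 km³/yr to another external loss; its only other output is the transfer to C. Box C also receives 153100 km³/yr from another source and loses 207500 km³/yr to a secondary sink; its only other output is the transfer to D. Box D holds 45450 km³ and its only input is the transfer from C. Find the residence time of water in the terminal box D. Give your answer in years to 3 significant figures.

0.163 yr

Box A: F(A→B) = (64630 + 504700) − 227100 = 342230 km³/yr.
Box B: F(B→C) = (342230 + 98710) − 107800 = 333140 km³/yr.
Box C: F(C→D) = (333140 + 153100) − 207500 = 278740 km³/yr.
Box D throughput = its input = 278740 km³/yr; τ = 45450 / 278740 = 0.1631 yr.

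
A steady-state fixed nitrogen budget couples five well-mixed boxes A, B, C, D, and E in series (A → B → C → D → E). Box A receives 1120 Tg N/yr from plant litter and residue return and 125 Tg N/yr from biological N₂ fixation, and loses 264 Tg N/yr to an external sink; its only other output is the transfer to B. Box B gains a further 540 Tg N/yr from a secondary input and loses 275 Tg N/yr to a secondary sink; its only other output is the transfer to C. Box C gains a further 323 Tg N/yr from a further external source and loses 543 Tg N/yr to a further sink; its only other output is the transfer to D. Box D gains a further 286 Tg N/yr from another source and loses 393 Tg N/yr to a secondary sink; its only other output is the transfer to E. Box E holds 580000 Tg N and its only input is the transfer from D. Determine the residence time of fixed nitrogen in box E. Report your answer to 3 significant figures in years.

Box A: F(A→B) = (1120 + 125) − 264 = 981.00 Tg N/yr.
Box B: F(B→C) = (981.00 + 540) − 275 = 1246.0 Tg N/yr.
Box C: F(C→D) = (1246.0 + 323) − 543 = 1026.0 Tg N/yr.
Box D: F(D→E) = (1026.0 + 286) − 393 = 919.00 Tg N/yr.
Box E throughput = its input = 919.00 Tg N/yr; τ = 580000 / 919.00 = 631.1 yr.

631 yr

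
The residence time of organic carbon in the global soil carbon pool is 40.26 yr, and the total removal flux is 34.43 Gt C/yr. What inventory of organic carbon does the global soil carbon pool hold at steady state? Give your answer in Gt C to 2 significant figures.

1400 Gt C

τ = M/F ⇒ M = τ × F = 40.26 × 34.43 = 1386 Gt C.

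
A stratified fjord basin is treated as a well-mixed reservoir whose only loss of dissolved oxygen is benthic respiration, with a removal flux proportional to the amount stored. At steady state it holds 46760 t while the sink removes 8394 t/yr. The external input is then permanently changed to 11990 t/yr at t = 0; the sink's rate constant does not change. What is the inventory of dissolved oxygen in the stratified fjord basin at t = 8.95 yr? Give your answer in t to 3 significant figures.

62800 t

Residence time τ = M₀/F₀ = 5.571 yr. The eventual steady state is M_∞ = M₀·(F₁/F₀) = 46760 × 11990/8394 = 66792 t.
The anomaly ΔM(t) = M(t) − M_∞ decays as ΔM₀·e^(−t/τ) with ΔM₀ = 46760 − 66792 = −20030 t.
At t = 8.95 yr, e^(−t/τ) = e^(−1.607) = 0.2006, so ΔM = −4018 t and M = 66792 − 4018 = 62774 t.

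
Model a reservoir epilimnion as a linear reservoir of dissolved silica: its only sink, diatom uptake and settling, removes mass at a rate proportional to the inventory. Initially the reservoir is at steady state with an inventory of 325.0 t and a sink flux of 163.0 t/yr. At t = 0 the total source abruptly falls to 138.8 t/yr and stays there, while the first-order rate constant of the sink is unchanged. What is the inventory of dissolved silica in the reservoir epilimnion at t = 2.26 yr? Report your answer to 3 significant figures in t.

292 t

The sink rate constant is k = F₀/M₀ = 163.0/325.0 = 0.5015 yr⁻¹.
Solving dM/dt = F₁ − kM with M(0) = M₀ gives M(t) = F₁/k + (M₀ − F₁/k)·e^(−kt).
F₁/k = 138.8/0.5015 = 276.75 t; kt = 0.5015 × 2.26 = 1.133, e^(−kt) = 0.3219.
M(2.26) = 276.75 + (325.0 − 276.75) × 0.3219 = 276.75 + 15.53 = 292.28 t.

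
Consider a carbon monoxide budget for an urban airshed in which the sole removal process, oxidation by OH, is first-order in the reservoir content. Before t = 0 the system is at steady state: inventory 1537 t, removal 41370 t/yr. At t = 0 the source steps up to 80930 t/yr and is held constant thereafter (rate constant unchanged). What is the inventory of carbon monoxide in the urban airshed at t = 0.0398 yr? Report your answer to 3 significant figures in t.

2500 t

The sink rate constant is k = F₀/M₀ = 41370/1537 = 26.92 yr⁻¹.
Solving dM/dt = F₁ − kM with M(0) = M₀ gives M(t) = F₁/k + (M₀ − F₁/k)·e^(−kt).
F₁/k = 80930/26.92 = 3006.8 t; kt = 26.92 × 0.0398 = 1.071, e^(−kt) = 0.3426.
M(0.0398) = 3006.8 + (1537 − 3006.8) × 0.3426 = 3006.8 − 503.5 = 2503.3 t.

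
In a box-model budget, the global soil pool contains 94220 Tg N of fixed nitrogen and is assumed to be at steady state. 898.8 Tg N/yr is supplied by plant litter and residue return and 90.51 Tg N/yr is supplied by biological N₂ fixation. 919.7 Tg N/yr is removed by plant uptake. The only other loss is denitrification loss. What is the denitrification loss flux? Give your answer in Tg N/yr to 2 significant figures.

At steady state ΣF_in = ΣF_out.
ΣF_in = 898.8 + 90.51 = 989.31 Tg N/yr.
Denitrification loss flux = ΣF_in − (919.7) = 989.31 − 919.7 = 69.61 Tg N/yr.

70 Tg N/yr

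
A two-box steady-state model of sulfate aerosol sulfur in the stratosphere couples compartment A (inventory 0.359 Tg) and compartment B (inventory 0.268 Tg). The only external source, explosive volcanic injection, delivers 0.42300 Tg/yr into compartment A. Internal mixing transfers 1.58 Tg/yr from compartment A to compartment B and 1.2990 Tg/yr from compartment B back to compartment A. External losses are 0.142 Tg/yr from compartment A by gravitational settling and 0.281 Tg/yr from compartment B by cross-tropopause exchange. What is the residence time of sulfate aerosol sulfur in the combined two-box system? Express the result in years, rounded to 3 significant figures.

1.48 yr

Residence time in the combined system uses the total inventory and the total *external* removal — internal exchanges between the two boxes cancel.
M_total = 0.359 + 0.268 = 0.62700 Tg.
ΣF_external_out = 0.142 + 0.281 = 0.42300 Tg/yr.
τ = M_total / ΣF_ext = 0.62700 / 0.42300 = 1.482 yr.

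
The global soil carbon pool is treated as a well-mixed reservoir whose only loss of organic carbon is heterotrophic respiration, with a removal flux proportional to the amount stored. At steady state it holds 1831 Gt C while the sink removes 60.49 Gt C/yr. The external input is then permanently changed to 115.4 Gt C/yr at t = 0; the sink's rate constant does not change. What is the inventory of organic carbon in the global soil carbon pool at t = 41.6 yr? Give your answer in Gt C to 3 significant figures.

3070 Gt C

The sink rate constant is k = F₀/M₀ = 60.49/1831 = 0.03304 yr⁻¹.
Solving dM/dt = F₁ − kM with M(0) = M₀ gives M(t) = F₁/k + (M₀ − F₁/k)·e^(−kt).
F₁/k = 115.4/0.03304 = 3493.1 Gt C; kt = 0.03304 × 41.6 = 1.374, e^(−kt) = 0.2530.
M(41.6) = 3493.1 + (1831 − 3493.1) × 0.2530 = 3493.1 − 420.5 = 3072.6 Gt C.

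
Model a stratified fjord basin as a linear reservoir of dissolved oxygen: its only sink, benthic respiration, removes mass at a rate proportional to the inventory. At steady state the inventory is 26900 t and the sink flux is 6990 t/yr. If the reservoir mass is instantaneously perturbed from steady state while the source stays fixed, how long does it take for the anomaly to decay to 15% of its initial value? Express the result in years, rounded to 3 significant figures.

7.30 yr

For a linear reservoir the anomaly decays as exp(−t/τ) with τ = M/F = 26900/6990 = 3.848 yr.
exp(−t/τ) = 0.15 ⇒ t = −τ ln(0.15) = 3.848 × 1.897 = 7.301 yr.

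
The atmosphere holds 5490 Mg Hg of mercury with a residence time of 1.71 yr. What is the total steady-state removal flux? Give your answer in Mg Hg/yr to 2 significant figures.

F = M / τ = 5490 / 1.71 = 3211 Mg Hg/yr.

3200 Mg Hg/yr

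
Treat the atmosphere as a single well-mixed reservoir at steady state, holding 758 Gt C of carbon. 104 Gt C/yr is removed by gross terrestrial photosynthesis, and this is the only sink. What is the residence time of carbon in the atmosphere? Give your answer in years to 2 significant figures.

τ = M / F = 758 / 104 = 7.288 yr.

7.3 yr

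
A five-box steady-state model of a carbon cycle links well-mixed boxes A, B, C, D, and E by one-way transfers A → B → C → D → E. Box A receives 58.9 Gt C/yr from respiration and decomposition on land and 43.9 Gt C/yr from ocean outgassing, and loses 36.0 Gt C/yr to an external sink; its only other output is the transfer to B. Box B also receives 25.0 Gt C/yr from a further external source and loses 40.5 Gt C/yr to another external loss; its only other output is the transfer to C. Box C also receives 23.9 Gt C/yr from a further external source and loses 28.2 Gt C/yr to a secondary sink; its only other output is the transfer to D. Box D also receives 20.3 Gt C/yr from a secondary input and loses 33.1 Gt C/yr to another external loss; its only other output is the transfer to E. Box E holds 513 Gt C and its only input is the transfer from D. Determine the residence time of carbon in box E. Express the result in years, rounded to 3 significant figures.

15.0 yr

Box A: F(A→B) = (58.9 + 43.9) − 36.0 = 66.800 Gt C/yr.
Box B: F(B→C) = (66.800 + 25.0) − 40.5 = 51.300 Gt C/yr.
Box C: F(C→D) = (51.300 + 23.9) − 28.2 = 47.000 Gt C/yr.
Box D: F(D→E) = (47.000 + 20.3) − 33.1 = 34.200 Gt C/yr.
Box E throughput = its input = 34.200 Gt C/yr; τ = 513 / 34.200 = 15.00 yr.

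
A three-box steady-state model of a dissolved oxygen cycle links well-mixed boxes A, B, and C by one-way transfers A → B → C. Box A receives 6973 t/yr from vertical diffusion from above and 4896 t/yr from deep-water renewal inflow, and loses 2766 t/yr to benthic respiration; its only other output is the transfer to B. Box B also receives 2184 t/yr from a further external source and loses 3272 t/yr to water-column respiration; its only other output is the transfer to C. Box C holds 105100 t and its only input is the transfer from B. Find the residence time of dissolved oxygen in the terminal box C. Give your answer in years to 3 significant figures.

13.1 yr

Box A: F(A→B) = (6973 + 4896) − 2766 = 9103.0 t/yr.
Box B: F(B→C) = (9103.0 + 2184) − 3272 = 8015.0 t/yr.
Box C throughput = its input = 8015.0 t/yr; τ = 105100 / 8015.0 = 13.11 yr.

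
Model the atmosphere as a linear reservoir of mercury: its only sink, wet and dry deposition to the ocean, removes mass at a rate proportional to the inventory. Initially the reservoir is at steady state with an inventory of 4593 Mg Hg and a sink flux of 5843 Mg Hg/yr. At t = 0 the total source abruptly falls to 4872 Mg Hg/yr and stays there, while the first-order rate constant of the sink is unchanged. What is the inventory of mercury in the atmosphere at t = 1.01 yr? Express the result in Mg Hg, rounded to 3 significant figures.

τ = M₀/F₀ = 4593/5843 = 0.7861 yr; rate constant k = 1/τ.
New steady state M_∞ = F₁/k = F₁·τ = 4872 × 0.7861 = 3829.7 Mg Hg.
M(t) = M_∞ + (M₀ − M_∞)·e^(−t/τ); t/τ = 1.01/0.7861 = 1.285, so e^(−t/τ) = 0.2767.
M(t) = 3829.7 + 763.3 × 0.2767 = 4040.9 Mg Hg.

4040 Mg Hg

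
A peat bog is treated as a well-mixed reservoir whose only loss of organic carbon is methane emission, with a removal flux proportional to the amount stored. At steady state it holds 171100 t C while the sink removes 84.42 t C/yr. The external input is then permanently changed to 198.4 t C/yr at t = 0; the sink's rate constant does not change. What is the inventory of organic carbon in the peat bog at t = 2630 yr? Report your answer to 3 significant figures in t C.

339000 t C

τ = M₀/F₀ = 171100/84.42 = 2027 yr; rate constant k = 1/τ.
New steady state M_∞ = F₁/k = F₁·τ = 198.4 × 2027 = 402110 t C.
M(t) = M_∞ + (M₀ − M_∞)·e^(−t/τ); t/τ = 2630/2027 = 1.298, so e^(−t/τ) = 0.2732.
M(t) = 402110 − 231000 × 0.2732 = 339000 t C.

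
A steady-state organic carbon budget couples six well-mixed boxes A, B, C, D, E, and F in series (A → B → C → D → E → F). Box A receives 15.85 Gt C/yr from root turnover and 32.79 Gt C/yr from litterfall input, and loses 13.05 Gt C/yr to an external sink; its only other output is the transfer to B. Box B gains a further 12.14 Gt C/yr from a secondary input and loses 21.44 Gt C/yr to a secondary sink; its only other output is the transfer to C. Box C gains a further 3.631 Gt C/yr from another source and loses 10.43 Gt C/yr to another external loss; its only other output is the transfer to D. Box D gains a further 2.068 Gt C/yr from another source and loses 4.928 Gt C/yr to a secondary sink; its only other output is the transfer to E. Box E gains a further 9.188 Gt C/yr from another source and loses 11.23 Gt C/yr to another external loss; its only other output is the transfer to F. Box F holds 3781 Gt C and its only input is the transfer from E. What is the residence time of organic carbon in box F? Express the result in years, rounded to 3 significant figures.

259 yr

Box A: F(A→B) = (15.85 + 32.79) − 13.05 = 35.590 Gt C/yr.
Box B: F(B→C) = (35.590 + 12.14) − 21.44 = 26.290 Gt C/yr.
Box C: F(C→D) = (26.290 + 3.631) − 10.43 = 19.491 Gt C/yr.
Box D: F(D→E) = (19.491 + 2.068) − 4.928 = 16.631 Gt C/yr.
Box E: F(E→F) = (16.631 + 9.188) − 11.23 = 14.589 Gt C/yr.
Box F throughput = its input = 14.589 Gt C/yr; τ = 3781 / 14.589 = 259.2 yr.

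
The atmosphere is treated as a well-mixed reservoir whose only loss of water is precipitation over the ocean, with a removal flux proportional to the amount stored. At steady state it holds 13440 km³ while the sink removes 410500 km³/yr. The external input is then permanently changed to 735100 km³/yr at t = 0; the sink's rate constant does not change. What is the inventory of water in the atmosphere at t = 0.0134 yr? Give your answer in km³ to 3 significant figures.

17000 km³

The sink rate constant is k = F₀/M₀ = 410500/13440 = 30.54 yr⁻¹.
Solving dM/dt = F₁ − kM with M(0) = M₀ gives M(t) = F₁/k + (M₀ − F₁/k)·e^(−kt).
F₁/k = 735100/30.54 = 24068 km³; kt = 30.54 × 0.0134 = 0.4093, e^(−kt) = 0.6641.
M(0.0134) = 24068 + (13440 − 24068) × 0.6641 = 24068 − 7058 = 17009 km³.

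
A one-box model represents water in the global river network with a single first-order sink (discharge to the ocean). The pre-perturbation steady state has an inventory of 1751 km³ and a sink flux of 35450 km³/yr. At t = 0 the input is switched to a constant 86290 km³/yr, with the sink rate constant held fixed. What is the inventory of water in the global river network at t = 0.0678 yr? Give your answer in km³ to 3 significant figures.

τ = M₀/F₀ = 1751/35450 = 0.04939 yr; rate constant k = 1/τ.
New steady state M_∞ = F₁/k = F₁·τ = 86290 × 0.04939 = 4262.2 km³.
M(t) = M_∞ + (M₀ − M_∞)·e^(−t/τ); t/τ = 0.0678/0.04939 = 1.373, so e^(−t/τ) = 0.2534.
M(t) = 4262.2 − 2511 × 0.2534 = 3625.8 km³.

3630 km³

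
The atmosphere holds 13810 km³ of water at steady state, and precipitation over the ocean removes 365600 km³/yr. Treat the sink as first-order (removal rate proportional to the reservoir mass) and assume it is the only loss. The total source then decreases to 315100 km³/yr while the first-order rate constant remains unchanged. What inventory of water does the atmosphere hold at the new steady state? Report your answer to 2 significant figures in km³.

Rate constant k = F/M = 365600 / 13810 = 26.47 yr⁻¹.
At the new steady state, source = k·M_new ⇒ M_new = 315100 / 26.47 = 11900 km³.
(Equivalently M_new = M × F_new/F_old = 13810 × 315100/365600.)

12000 km³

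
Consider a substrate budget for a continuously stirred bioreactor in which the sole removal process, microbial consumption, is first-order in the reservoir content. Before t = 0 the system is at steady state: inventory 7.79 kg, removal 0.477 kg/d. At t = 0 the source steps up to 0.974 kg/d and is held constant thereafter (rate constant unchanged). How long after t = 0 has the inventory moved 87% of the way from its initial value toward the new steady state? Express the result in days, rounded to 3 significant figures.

τ = M₀/F₀ = 7.79/0.477 = 16.33 d.
The remaining gap fraction is e^(−t/τ); 87% covered ⇒ e^(−t/τ) = 0.130.
t = −τ ln(0.130) = 16.33 × 2.040 = 33.32 d.

33.3 d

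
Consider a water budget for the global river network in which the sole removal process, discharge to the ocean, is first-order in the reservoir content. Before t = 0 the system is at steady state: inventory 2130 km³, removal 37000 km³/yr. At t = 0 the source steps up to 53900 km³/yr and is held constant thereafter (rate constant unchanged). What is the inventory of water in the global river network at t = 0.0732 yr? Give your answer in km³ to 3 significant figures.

2830 km³

τ = M₀/F₀ = 2130/37000 = 0.05757 yr; rate constant k = 1/τ.
New steady state M_∞ = F₁/k = F₁·τ = 53900 × 0.05757 = 3102.9 km³.
M(t) = M_∞ + (M₀ − M_∞)·e^(−t/τ); t/τ = 0.0732/0.05757 = 1.272, so e^(−t/τ) = 0.2804.
M(t) = 3102.9 − 972.9 × 0.2804 = 2830.1 km³.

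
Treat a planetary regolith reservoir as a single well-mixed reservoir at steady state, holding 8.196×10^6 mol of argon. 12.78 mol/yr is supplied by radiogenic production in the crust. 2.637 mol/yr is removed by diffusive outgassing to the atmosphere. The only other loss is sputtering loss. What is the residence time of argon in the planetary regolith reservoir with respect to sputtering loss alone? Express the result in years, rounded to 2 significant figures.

810000 yr

At steady state ΣF_in = ΣF_out.
ΣF_in = 12.780 mol/yr.
Sputtering loss flux = ΣF_in − (2.637) = 12.780 − 2.637 = 10.14 mol/yr.
τ = M / F = 8.196×10^6 / 10.14 = 808000 yr.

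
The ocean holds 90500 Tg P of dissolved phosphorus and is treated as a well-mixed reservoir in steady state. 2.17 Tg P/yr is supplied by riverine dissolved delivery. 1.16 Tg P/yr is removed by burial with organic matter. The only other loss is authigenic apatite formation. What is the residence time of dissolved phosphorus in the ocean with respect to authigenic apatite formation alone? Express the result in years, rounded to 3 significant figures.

89600 yr

At steady state ΣF_in = ΣF_out.
ΣF_in = 2.1700 Tg P/yr.
Authigenic apatite formation flux = ΣF_in − (1.16) = 2.1700 − 1.160 = 1.010 Tg P/yr.
τ = M / F = 90500 / 1.010 = 89600 yr.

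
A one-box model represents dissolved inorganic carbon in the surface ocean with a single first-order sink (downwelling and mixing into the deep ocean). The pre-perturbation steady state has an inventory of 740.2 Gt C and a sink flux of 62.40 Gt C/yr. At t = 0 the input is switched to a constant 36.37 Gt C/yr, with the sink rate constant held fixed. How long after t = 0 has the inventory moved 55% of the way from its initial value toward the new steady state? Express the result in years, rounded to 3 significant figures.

9.47 yr

τ = M₀/F₀ = 740.2/62.40 = 11.86 yr.
The remaining gap fraction is e^(−t/τ); 55% covered ⇒ e^(−t/τ) = 0.450.
t = −τ ln(0.450) = 11.86 × 0.7985 = 9.472 yr.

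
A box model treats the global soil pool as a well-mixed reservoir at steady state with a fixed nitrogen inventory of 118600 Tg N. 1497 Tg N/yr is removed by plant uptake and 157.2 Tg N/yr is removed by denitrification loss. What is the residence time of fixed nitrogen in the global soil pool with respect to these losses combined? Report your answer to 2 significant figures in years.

Total removal = 1497 + 157.2 = 1654.2 Tg N/yr.
τ = M / ΣF_out = 118600 / 1654.2 = 71.70 yr.

72 yr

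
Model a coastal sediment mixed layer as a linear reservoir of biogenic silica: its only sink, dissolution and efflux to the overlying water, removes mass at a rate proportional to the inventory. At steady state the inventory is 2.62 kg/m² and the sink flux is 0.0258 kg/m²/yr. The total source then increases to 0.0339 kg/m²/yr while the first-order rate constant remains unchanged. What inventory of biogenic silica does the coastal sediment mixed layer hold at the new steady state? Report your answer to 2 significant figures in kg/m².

Rate constant k = F/M = 0.0258 / 2.62 = 0.009847 yr⁻¹.
At the new steady state, source = k·M_new ⇒ M_new = 0.0339 / 0.009847 = 3.443 kg/m².
(Equivalently M_new = M × F_new/F_old = 2.62 × 0.0339/0.0258.)

3.4 kg/m²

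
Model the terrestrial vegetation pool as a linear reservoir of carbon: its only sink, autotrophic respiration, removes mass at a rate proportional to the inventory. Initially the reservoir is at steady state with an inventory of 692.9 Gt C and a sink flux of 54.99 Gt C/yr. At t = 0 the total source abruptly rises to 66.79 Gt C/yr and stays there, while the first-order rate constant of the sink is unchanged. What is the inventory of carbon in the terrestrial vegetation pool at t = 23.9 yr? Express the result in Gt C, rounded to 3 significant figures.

The sink rate constant is k = F₀/M₀ = 54.99/692.9 = 0.07936 yr⁻¹.
Solving dM/dt = F₁ − kM with M(0) = M₀ gives M(t) = F₁/k + (M₀ − F₁/k)·e^(−kt).
F₁/k = 66.79/0.07936 = 841.59 Gt C; kt = 0.07936 × 23.9 = 1.897, e^(−kt) = 0.1501.
M(23.9) = 841.59 + (692.9 − 841.59) × 0.1501 = 841.59 − 22.31 = 819.27 Gt C.

819 Gt C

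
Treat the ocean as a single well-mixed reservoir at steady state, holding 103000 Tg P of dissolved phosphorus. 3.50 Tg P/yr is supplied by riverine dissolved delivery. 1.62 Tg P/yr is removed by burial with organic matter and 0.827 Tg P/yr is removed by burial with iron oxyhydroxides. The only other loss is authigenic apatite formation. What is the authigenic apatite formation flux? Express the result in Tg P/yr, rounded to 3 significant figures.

At steady state ΣF_in = ΣF_out.
ΣF_in = 3.5000 Tg P/yr.
Authigenic apatite formation flux = ΣF_in − (1.62 + 0.827) = 3.5000 − 2.447 = 1.053 Tg P/yr.

1.05 Tg P/yr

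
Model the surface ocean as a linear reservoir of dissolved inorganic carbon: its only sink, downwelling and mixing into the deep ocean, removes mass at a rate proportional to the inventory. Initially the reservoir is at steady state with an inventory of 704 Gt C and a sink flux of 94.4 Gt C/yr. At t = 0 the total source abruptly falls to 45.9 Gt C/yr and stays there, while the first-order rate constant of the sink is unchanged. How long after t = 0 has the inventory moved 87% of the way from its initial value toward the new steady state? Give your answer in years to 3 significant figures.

τ = M₀/F₀ = 704/94.4 = 7.458 yr.
The remaining gap fraction is e^(−t/τ); 87% covered ⇒ e^(−t/τ) = 0.130.
t = −τ ln(0.130) = 7.458 × 2.040 = 15.22 yr.

15.2 yr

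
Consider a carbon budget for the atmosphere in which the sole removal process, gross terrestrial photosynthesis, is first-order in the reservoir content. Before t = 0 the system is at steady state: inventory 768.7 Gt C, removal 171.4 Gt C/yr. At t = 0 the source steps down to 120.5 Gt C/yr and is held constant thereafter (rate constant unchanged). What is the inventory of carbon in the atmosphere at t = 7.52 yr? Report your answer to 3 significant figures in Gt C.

583 Gt C

τ = M₀/F₀ = 768.7/171.4 = 4.485 yr; rate constant k = 1/τ.
New steady state M_∞ = F₁/k = F₁·τ = 120.5 × 4.485 = 540.42 Gt C.
M(t) = M_∞ + (M₀ − M_∞)·e^(−t/τ); t/τ = 7.52/4.485 = 1.677, so e^(−t/τ) = 0.1870.
M(t) = 540.42 + 228.3 × 0.1870 = 583.11 Gt C.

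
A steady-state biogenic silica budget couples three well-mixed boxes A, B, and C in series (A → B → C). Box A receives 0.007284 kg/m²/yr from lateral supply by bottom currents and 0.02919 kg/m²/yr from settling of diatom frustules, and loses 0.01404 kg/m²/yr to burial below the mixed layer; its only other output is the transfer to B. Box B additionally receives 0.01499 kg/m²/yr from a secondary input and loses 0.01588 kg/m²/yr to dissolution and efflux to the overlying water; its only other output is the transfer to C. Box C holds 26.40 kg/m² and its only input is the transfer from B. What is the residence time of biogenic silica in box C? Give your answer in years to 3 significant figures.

Box A: F(A→B) = (0.007284 + 0.02919) − 0.01404 = 0.022434 kg/m²/yr.
Box B: F(B→C) = (0.022434 + 0.01499) − 0.01588 = 0.021544 kg/m²/yr.
Box C throughput = its input = 0.021544 kg/m²/yr; τ = 26.40 / 0.021544 = 1225 yr.

1230 yr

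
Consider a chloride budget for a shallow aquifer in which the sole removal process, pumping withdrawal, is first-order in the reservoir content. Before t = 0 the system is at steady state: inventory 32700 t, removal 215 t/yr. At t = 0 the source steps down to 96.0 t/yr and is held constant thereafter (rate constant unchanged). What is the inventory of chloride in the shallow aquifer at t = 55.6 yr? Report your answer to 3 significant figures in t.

τ = M₀/F₀ = 32700/215 = 152.1 yr; rate constant k = 1/τ.
New steady state M_∞ = F₁/k = F₁·τ = 96.0 × 152.1 = 14601 t.
M(t) = M_∞ + (M₀ − M_∞)·e^(−t/τ); t/τ = 55.6/152.1 = 0.3656, so e^(−t/τ) = 0.6938.
M(t) = 14601 + 18100 × 0.6938 = 27158 t.

27200 t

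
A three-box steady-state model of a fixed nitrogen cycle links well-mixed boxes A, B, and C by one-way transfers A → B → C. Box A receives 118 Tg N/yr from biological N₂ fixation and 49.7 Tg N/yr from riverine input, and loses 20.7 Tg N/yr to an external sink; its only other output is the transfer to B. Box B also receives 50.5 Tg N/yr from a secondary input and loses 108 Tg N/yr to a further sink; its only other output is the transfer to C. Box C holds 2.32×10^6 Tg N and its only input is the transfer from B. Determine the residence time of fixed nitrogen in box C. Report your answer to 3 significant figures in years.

25900 yr

Box A: F(A→B) = (118 + 49.7) − 20.7 = 147.00 Tg N/yr.
Box B: F(B→C) = (147.00 + 50.5) − 108 = 89.500 Tg N/yr.
Box C throughput = its input = 89.500 Tg N/yr; τ = 2.32×10^6 / 89.500 = 25920 yr.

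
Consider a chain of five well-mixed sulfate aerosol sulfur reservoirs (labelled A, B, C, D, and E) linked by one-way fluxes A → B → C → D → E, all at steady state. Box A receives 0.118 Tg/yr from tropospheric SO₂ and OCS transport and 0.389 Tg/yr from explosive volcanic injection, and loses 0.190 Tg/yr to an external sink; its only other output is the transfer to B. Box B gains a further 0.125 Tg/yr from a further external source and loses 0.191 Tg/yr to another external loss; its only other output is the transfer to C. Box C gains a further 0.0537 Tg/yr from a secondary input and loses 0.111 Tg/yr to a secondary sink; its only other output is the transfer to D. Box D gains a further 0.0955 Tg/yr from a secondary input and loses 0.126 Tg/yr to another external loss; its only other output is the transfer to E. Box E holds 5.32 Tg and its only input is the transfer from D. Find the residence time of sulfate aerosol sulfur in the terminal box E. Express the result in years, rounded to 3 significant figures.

32.6 yr

Box A: F(A→B) = (0.118 + 0.389) − 0.190 = 0.31700 Tg/yr.
Box B: F(B→C) = (0.31700 + 0.125) − 0.191 = 0.25100 Tg/yr.
Box C: F(C→D) = (0.25100 + 0.0537) − 0.111 = 0.19370 Tg/yr.
Box D: F(D→E) = (0.19370 + 0.0955) − 0.126 = 0.16320 Tg/yr.
Box E throughput = its input = 0.16320 Tg/yr; τ = 5.32 / 0.16320 = 32.60 yr.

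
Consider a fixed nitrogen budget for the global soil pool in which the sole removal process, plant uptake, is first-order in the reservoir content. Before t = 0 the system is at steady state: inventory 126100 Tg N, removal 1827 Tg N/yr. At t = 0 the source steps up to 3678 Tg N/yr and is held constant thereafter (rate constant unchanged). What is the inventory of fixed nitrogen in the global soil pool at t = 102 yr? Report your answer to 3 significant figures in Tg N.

Residence time τ = M₀/F₀ = 69.02 yr. The eventual steady state is M_∞ = M₀·(F₁/F₀) = 126100 × 3678/1827 = 253860 Tg N.
The anomaly ΔM(t) = M(t) − M_∞ decays as ΔM₀·e^(−t/τ) with ΔM₀ = 126100 − 253860 = −127800 Tg N.
At t = 102 yr, e^(−t/τ) = e^(−1.478) = 0.2281, so ΔM = −29150 Tg N and M = 253860 − 29150 = 224710 Tg N.

225000 Tg N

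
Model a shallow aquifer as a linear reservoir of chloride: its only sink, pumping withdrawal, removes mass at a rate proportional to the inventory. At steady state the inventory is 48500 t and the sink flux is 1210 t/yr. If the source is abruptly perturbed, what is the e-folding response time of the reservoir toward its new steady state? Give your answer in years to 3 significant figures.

For a linear reservoir the response time equals the residence time τ = M/F.
τ = 48500 / 1210 = 40.08 yr.

40.1 yr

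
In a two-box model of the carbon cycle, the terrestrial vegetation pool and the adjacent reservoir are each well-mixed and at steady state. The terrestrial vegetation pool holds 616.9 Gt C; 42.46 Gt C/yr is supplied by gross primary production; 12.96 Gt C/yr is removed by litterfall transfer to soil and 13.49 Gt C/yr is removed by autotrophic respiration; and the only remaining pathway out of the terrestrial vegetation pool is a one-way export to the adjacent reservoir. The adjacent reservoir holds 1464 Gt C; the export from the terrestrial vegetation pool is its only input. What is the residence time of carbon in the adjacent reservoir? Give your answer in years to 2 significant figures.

Balance the terrestrial vegetation pool: ΣF_in = 42.460 Gt C/yr.
Export to the adjacent reservoir = ΣF_in − (12.96 + 13.49) = 16.010 Gt C/yr.
At steady state the output of the adjacent reservoir equals its input, 16.010 Gt C/yr.
τ = M / F = 1464 / 16.010 = 91.44 yr.

91 yr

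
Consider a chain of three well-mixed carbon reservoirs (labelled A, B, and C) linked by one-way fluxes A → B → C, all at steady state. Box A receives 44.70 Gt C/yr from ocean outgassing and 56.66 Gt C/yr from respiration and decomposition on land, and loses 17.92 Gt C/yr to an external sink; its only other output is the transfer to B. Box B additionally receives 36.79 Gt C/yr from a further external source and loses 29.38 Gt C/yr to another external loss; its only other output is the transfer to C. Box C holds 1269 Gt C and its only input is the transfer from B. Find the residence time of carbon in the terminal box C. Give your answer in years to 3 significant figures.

14.0 yr

Box A: F(A→B) = (44.70 + 56.66) − 17.92 = 83.440 Gt C/yr.
Box B: F(B→C) = (83.440 + 36.79) − 29.38 = 90.850 Gt C/yr.
Box C throughput = its input = 90.850 Gt C/yr; τ = 1269 / 90.850 = 13.97 yr.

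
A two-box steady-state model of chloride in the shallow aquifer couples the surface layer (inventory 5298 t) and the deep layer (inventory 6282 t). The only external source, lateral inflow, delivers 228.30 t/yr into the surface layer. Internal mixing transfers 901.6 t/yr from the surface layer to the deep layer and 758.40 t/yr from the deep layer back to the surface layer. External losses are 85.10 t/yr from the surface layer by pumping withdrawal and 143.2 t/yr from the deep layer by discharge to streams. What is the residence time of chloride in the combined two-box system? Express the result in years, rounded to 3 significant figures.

Residence time in the combined system uses the total inventory and the total *external* removal — internal exchanges between the two boxes cancel.
M_total = 5298 + 6282 = 11580 t.
ΣF_external_out = 85.10 + 143.2 = 228.30 t/yr.
τ = M_total / ΣF_ext = 11580 / 228.30 = 50.72 yr.

50.7 yr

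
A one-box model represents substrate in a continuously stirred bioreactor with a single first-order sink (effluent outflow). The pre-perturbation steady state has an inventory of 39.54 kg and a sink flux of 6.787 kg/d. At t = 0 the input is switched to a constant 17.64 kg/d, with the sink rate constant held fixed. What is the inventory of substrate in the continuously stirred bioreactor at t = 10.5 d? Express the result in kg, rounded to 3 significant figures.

Residence time τ = M₀/F₀ = 5.826 d. The eventual steady state is M_∞ = M₀·(F₁/F₀) = 39.54 × 17.64/6.787 = 102.77 kg.
The anomaly ΔM(t) = M(t) − M_∞ decays as ΔM₀·e^(−t/τ) with ΔM₀ = 39.54 − 102.77 = −63.23 kg.
At t = 10.5 d, e^(−t/τ) = e^(−1.802) = 0.1649, so ΔM = −10.43 kg and M = 102.77 − 10.43 = 92.341 kg.

92.3 kg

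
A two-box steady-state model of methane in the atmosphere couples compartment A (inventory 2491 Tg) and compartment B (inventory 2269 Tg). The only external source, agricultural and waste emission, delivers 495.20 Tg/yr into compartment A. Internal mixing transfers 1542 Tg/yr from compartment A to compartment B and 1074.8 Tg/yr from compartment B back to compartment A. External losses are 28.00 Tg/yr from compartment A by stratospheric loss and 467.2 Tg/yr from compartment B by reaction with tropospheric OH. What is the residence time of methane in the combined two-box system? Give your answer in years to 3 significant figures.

9.61 yr

For the system as a whole, the A↔B exchange is internal and contributes nothing to the throughput; only the external sinks remove mass.
M_total = 2491 + 2269 = 4760.0 Tg.
ΣF_external_out = 28.00 + 467.2 = 495.20 Tg/yr.
τ = M_total / ΣF_ext = 4760.0 / 495.20 = 9.612 yr.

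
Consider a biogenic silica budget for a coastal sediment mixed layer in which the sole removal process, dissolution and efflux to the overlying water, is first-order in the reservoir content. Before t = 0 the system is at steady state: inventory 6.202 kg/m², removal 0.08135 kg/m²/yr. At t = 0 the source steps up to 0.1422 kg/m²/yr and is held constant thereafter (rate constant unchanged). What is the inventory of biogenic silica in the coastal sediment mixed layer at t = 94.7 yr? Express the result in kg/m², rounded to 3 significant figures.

τ = M₀/F₀ = 6.202/0.08135 = 76.24 yr; rate constant k = 1/τ.
New steady state M_∞ = F₁/k = F₁·τ = 0.1422 × 76.24 = 10.841 kg/m².
M(t) = M_∞ + (M₀ − M_∞)·e^(−t/τ); t/τ = 94.7/76.24 = 1.242, so e^(−t/τ) = 0.2888.
M(t) = 10.841 − 4.639 × 0.2888 = 9.5015 kg/m².

9.50 kg/m²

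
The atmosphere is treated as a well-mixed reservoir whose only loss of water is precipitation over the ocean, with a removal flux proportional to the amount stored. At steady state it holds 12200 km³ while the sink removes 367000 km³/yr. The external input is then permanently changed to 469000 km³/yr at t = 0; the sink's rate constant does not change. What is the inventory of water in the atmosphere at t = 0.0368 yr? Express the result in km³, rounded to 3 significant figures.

The sink rate constant is k = F₀/M₀ = 367000/12200 = 30.08 yr⁻¹.
Solving dM/dt = F₁ − kM with M(0) = M₀ gives M(t) = F₁/k + (M₀ − F₁/k)·e^(−kt).
F₁/k = 469000/30.08 = 15591 km³; kt = 30.08 × 0.0368 = 1.107, e^(−kt) = 0.3305.
M(0.0368) = 15591 + (12200 − 15591) × 0.3305 = 15591 − 1121 = 14470 km³.

14500 km³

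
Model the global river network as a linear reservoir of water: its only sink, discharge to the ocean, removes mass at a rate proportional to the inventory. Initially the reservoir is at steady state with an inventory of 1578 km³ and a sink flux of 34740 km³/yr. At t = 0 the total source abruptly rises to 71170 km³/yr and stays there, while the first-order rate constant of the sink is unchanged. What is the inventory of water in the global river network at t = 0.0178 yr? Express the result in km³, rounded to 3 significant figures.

The sink rate constant is k = F₀/M₀ = 34740/1578 = 22.02 yr⁻¹.
Solving dM/dt = F₁ − kM with M(0) = M₀ gives M(t) = F₁/k + (M₀ − F₁/k)·e^(−kt).
F₁/k = 71170/22.02 = 3232.8 km³; kt = 22.02 × 0.0178 = 0.3919, e^(−kt) = 0.6758.
M(0.0178) = 3232.8 + (1578 − 3232.8) × 0.6758 = 3232.8 − 1118 = 2114.5 km³.

2110 km³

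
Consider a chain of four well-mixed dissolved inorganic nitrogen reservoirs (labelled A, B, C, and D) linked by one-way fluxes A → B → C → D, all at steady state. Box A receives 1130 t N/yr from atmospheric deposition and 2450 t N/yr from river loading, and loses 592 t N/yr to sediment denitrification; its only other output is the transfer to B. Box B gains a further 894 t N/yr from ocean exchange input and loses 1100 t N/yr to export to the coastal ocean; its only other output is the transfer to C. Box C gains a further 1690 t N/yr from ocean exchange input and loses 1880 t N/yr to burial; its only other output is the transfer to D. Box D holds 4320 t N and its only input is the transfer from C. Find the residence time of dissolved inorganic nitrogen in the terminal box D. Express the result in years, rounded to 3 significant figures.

Box A: F(A→B) = (1130 + 2450) − 592 = 2988.0 t N/yr.
Box B: F(B→C) = (2988.0 + 894) − 1100 = 2782.0 t N/yr.
Box C: F(C→D) = (2782.0 + 1690) − 1880 = 2592.0 t N/yr.
Box D throughput = its input = 2592.0 t N/yr; τ = 4320 / 2592.0 = 1.667 yr.

1.67 yr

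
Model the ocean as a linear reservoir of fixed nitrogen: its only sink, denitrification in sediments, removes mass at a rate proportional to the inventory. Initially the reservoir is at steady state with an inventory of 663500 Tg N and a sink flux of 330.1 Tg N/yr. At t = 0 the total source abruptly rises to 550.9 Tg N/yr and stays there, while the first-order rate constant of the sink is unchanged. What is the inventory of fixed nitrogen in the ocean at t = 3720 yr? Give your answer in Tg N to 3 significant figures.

1.04×10^6 Tg N

Residence time τ = M₀/F₀ = 2010 yr. The eventual steady state is M_∞ = M₀·(F₁/F₀) = 663500 × 550.9/330.1 = 1.1073×10^6 Tg N.
The anomaly ΔM(t) = M(t) − M_∞ decays as ΔM₀·e^(−t/τ) with ΔM₀ = 663500 − 1.1073×10^6 = −443800 Tg N.
At t = 3720 yr, e^(−t/τ) = e^(−1.851) = 0.1571, so ΔM = −69730 Tg N and M = 1.1073×10^6 − 69730 = 1.0376×10^6 Tg N.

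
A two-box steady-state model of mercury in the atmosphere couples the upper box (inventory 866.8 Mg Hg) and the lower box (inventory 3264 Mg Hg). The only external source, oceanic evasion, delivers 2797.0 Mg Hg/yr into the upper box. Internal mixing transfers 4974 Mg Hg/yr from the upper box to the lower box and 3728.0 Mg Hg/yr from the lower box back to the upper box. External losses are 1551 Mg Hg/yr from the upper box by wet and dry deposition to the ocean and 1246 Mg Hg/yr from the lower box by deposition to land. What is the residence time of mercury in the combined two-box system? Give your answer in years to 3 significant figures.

Treat the two boxes together as one reservoir: the mixing fluxes between them are internal recycling, so τ = ΣM / Σ(external losses).
M_total = 866.8 + 3264 = 4130.8 Mg Hg.
ΣF_external_out = 1551 + 1246 = 2797.0 Mg Hg/yr.
τ = M_total / ΣF_ext = 4130.8 / 2797.0 = 1.477 yr.

1.48 yr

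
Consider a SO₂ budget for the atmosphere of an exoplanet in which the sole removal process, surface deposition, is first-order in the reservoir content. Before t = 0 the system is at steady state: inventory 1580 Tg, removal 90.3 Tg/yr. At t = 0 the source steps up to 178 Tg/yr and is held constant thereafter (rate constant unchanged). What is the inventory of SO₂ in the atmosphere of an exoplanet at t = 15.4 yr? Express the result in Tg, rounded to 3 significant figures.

The sink rate constant is k = F₀/M₀ = 90.3/1580 = 0.05715 yr⁻¹.
Solving dM/dt = F₁ − kM with M(0) = M₀ gives M(t) = F₁/k + (M₀ − F₁/k)·e^(−kt).
F₁/k = 178/0.05715 = 3114.5 Tg; kt = 0.05715 × 15.4 = 0.8801, e^(−kt) = 0.4147.
M(15.4) = 3114.5 + (1580 − 3114.5) × 0.4147 = 3114.5 − 636.4 = 2478.1 Tg.

2480 Tg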